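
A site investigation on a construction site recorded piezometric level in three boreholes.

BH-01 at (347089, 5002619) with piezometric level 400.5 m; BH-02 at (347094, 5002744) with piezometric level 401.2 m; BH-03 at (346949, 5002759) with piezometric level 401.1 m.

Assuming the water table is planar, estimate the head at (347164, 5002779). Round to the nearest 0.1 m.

401.5 m

Differences from BH-01: to BH-02 (Δx, Δy, Δh) = (5, 125, +0.7); to BH-03 = (-140, 140, +0.6).
Determinant of the coordinate differences = 5·140 − (-140)·125 = 18200.
∂h/∂x = [(+0.7)·140 − (+0.6)·125] / 18200 = +0.001264
∂h/∂y = [5·(+0.6) − (-140)·(+0.7)] / 18200 = +0.005549
h(347164, 5002779) = 400.5 + (+0.001264)·(75) + (+0.005549)·(160) = 400.5 +0.095 +0.888 = 401.483 m.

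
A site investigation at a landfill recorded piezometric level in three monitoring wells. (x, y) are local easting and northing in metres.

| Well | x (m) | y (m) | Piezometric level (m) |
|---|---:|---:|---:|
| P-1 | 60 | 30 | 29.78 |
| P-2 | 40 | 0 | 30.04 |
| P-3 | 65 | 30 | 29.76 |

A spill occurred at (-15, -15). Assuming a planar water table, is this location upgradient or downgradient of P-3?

Three-point gradient (reference P-1): Δ to P-2 = (-20, -30, +0.26), Δ to P-3 = (5, 0, -0.02).
∂h/∂x = -0.004000, ∂h/∂y = -0.006000 (det = 150).
Head at (-15, -15) = 29.78 + (-0.004000)·(-75) + (-0.006000)·(-45) = 30.35 m.
That is higher than the 29.76 m at P-3, so the point is upgradient.

upgradient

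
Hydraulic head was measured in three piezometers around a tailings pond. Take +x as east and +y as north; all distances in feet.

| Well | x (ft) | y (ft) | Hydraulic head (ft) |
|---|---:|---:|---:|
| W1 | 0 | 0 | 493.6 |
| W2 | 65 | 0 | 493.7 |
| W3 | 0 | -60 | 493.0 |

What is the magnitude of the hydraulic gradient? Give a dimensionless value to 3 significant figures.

0.0101

∂h/∂x = (493.7 − 493.6) / (65 − 0) = +0.001538
∂h/∂y = (493.0 − 493.6) / (-60 − 0) = +0.01000
|∇h| = √(0.001538² + 0.01000²) = 0.01012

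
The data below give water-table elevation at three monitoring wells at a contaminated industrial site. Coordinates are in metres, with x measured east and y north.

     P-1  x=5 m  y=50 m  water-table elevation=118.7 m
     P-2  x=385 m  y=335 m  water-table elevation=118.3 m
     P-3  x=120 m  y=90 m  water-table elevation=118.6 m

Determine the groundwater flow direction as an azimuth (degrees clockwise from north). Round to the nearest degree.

Three-point gradient (reference P-1): Δ to P-2 = (380, 285, -0.4), Δ to P-3 = (115, 40, -0.1).
∂h/∂x = -0.0007112, ∂h/∂y = -0.0004552 (det = -17575).
Flow direction (−∇h) has components (+0.0007112 E, +0.0004552 N).
Azimuth = atan2(E, N) = atan2(+0.0007112, +0.0004552) = 57.4° ≈ 057°.

057°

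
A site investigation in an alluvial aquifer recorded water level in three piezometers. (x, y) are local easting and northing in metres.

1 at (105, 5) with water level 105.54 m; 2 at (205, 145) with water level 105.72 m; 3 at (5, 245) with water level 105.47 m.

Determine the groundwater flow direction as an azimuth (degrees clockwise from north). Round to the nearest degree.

258°

Taking 1 as reference: 2−1 = (100, 140, +0.18); 3−1 = (-100, 240, -0.07).
Solve a·Δx + b·Δy = Δh: det = 100·240 − (-100)·140 = 38000.
∂h/∂x = [(+0.18)·240 − (-0.07)·140] / 38000 = +0.001395
∂h/∂y = [100·(-0.07) − (-100)·(+0.18)] / 38000 = +0.0002895
Flow direction (−∇h) has components (-0.001395 E, -0.0002895 N).
Azimuth = atan2(E, N) = atan2(-0.001395, -0.0002895) = 258.3° ≈ 258°.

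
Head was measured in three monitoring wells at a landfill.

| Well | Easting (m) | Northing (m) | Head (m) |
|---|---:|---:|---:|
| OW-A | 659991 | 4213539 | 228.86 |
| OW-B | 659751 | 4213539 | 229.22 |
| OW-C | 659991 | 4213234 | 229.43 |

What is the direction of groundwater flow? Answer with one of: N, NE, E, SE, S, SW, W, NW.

∂h/∂x = (229.22 − 228.86) / (659751 − 659991) = -0.001500
∂h/∂y = (229.43 − 228.86) / (4213234 − 4213539) = -0.001869
Flow = −∇h = (+0.001500 east, +0.001869 north), which points northeast.

NE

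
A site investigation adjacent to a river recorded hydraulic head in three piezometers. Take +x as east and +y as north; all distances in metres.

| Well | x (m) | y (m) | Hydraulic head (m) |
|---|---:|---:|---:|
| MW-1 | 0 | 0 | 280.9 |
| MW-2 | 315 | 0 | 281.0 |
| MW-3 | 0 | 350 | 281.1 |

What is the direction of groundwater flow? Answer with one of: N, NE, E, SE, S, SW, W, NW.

SW

∂h/∂x = (281.0 − 280.9) / (315 − 0) = +0.0003175
∂h/∂y = (281.1 − 280.9) / (350 − 0) = +0.0005714
Flow = −∇h = (-0.0003175 east, -0.0005714 north), which points southwest.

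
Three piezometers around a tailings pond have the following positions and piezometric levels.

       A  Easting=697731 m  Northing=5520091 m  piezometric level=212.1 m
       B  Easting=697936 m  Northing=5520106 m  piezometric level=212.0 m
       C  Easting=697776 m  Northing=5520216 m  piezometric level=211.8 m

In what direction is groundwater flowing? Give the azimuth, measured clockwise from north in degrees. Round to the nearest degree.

Differences from A: to B (Δx, Δy, Δh) = (205, 15, -0.1); to C = (45, 125, -0.3).
Solve a·Δx + b·Δy = Δh: det = 205·125 − 45·15 = 24950.
∂h/∂x = [(-0.1)·125 − (-0.3)·15] / 24950 = -0.0003206
∂h/∂y = [205·(-0.3) − 45·(-0.1)] / 24950 = -0.002285
Flow direction (−∇h) has components (+0.0003206 E, +0.002285 N).
Azimuth = atan2(E, N) = atan2(+0.0003206, +0.002285) = 8.0° ≈ 008°.

008°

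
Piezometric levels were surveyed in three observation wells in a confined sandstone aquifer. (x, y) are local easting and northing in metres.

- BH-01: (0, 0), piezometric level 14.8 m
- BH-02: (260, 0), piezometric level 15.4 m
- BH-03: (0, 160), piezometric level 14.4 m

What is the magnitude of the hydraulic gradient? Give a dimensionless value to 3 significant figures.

0.00340

∂h/∂x = (15.4 − 14.8) / (260 − 0) = +0.002308
∂h/∂y = (14.4 − 14.8) / (160 − 0) = -0.002500
|∇h| = √(0.002308² + -0.002500²) = 0.003402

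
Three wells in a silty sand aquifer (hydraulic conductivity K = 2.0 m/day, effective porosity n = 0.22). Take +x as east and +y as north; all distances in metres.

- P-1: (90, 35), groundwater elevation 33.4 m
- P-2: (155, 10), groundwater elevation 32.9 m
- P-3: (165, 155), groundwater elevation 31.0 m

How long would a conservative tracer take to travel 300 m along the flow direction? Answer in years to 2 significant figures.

5.2 years

Taking P-1 as reference: P-2−P-1 = (65, -25, -0.5); P-3−P-1 = (75, 120, -2.4).
Determinant of the coordinate differences = 65·120 − 75·(-25) = 9675.
∂h/∂x = [(-0.5)·120 − (-2.4)·(-25)] / 9675 = -0.01240
∂h/∂y = [65·(-2.4) − 75·(-0.5)] / 9675 = -0.01225
|∇h| = √(-0.01240² + -0.01225²) = 0.01743
Seepage velocity v = K·i/n = 2.0 × 0.01743 / 0.22 = 0.1585 m/day.
t = 300 / 0.1585 = 1893 days = 5.18 years.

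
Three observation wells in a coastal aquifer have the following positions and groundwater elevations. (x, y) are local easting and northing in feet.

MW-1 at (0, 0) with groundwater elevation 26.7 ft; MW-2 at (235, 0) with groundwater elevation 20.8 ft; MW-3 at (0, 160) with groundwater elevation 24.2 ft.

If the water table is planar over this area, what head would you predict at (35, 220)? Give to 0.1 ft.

∂h/∂x = (20.8 − 26.7) / (235 − 0) = -0.02511
∂h/∂y = (24.2 − 26.7) / (160 − 0) = -0.01562
h(35, 220) = 26.7 + (-0.02511)·(35) + (-0.01562)·(220) = 26.7 -0.879 -3.438 = 22.384 ft.

22.4 ft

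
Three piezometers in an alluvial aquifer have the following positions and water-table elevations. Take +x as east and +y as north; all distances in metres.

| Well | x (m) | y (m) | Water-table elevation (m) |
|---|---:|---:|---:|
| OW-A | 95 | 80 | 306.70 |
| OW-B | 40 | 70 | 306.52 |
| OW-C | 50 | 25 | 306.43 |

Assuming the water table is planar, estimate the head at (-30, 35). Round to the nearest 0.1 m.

With h = a·x + b·y + c and OW-A as origin, the differences give:
  (-55)·a + (-10)·b = -0.18
  (-45)·a + (-55)·b = -0.27
Eliminate b (×(-55) and ×(-10), subtract): 2575·a = 7.200 → a = ∂h/∂x = +0.002796
Back-substitute: b = ∂h/∂y = +0.002621.
h(-30, 35) = 306.70 + (+0.002796)·(-125) + (+0.002621)·(-45) = 306.70 -0.350 -0.118 = 306.233 m.

306.2 m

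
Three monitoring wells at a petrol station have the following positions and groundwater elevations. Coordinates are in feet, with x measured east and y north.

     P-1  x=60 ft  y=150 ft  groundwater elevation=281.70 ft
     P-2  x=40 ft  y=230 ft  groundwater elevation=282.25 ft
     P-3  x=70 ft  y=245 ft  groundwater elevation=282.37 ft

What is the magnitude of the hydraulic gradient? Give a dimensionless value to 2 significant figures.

0.0070

Three-point gradient (reference P-1): Δ to P-2 = (-20, 80, +0.55), Δ to P-3 = (10, 95, +0.67).
∂h/∂x = +0.0005000, ∂h/∂y = +0.007000 (det = -2700).
|∇h| = √(0.0005000² + 0.007000²) = 0.007018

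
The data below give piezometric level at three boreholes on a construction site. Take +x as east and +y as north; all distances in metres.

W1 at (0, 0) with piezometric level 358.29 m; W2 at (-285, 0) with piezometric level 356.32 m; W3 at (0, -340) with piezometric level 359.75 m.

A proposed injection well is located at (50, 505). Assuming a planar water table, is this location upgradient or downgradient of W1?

downgradient

∂h/∂x = (356.32 − 358.29) / (-285 − 0) = +0.006912
∂h/∂y = (359.75 − 358.29) / (-340 − 0) = -0.004294
Head at (50, 505) = 358.29 + (+0.006912)·(50) + (-0.004294)·(505) = 356.47 m.
That is lower than the 358.29 m at W1, so the point is downgradient.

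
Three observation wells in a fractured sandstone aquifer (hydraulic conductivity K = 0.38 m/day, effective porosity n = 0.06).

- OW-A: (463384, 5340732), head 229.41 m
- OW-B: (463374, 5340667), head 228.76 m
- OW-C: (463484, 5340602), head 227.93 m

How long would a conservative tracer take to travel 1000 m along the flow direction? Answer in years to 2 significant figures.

42 years

With h = a·x + b·y + c and OW-A as origin, the differences give:
  (-10)·a + (-65)·b = -0.65
  100·a + (-130)·b = -1.48
Eliminate b (×(-130) and ×(-65), subtract): 7800·a = -11.700 → a = ∂h/∂x = -0.001500
Back-substitute: b = ∂h/∂y = +0.01023.
|∇h| = √(-0.001500² + 0.01023²) = 0.01034
Seepage velocity v = K·i/n = 0.38 × 0.01034 / 0.06 = 0.06549 m/day.
t = 1000 / 0.06549 = 1.527e+04 days = 41.8 years.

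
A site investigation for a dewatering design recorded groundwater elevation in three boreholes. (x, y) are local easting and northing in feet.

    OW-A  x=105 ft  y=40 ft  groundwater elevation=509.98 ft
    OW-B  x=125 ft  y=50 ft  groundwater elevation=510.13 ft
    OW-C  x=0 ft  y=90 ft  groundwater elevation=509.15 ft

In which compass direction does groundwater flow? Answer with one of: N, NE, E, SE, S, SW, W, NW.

W

Taking OW-A as reference: OW-B−OW-A = (20, 10, +0.15); OW-C−OW-A = (-105, 50, -0.83).
Determinant of the coordinate differences = 20·50 − (-105)·10 = 2050.
∂h/∂x = [(+0.15)·50 − (-0.83)·10] / 2050 = +0.007707
∂h/∂y = [20·(-0.83) − (-105)·(+0.15)] / 2050 = -0.0004146
Flow = −∇h = (-0.007707 east, +0.0004146 north), which points west.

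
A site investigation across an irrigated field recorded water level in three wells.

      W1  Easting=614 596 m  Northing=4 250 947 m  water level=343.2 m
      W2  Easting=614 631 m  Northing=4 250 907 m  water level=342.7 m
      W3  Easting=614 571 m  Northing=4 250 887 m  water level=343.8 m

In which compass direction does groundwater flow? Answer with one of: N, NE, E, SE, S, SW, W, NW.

With h = a·x + b·y + c and W1 as origin, the differences give:
  35·a + (-40)·b = -0.5
  (-25)·a + (-60)·b = +0.6
Eliminate b (×(-60) and ×(-40), subtract): -3100·a = 54.00 → a = ∂h/∂x = -0.01742
Back-substitute: b = ∂h/∂y = -0.002742.
Flow = −∇h = (+0.01742 east, +0.002742 north), which points east.

E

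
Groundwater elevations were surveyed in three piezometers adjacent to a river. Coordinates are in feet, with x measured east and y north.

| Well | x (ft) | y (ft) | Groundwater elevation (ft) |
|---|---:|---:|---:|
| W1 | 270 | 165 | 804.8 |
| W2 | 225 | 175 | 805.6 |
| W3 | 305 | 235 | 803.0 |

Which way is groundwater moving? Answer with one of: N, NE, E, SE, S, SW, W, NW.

NE

Three-point gradient (reference W1): Δ to W2 = (-45, 10, +0.8), Δ to W3 = (35, 70, -1.8).
∂h/∂x = -0.02114, ∂h/∂y = -0.01514 (det = -3500).
Flow = −∇h = (+0.02114 east, +0.01514 north), which points northeast.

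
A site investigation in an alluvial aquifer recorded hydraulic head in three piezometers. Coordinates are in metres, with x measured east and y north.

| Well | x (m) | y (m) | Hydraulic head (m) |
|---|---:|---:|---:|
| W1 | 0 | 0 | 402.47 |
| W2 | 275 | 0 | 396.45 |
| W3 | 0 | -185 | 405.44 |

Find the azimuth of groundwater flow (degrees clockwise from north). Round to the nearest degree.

∂h/∂x = (396.45 − 402.47) / (275 − 0) = -0.02189
∂h/∂y = (405.44 − 402.47) / (-185 − 0) = -0.01605
Flow direction (−∇h) has components (+0.02189 E, +0.01605 N).
Azimuth = atan2(E, N) = atan2(+0.02189, +0.01605) = 53.7° ≈ 054°.

054°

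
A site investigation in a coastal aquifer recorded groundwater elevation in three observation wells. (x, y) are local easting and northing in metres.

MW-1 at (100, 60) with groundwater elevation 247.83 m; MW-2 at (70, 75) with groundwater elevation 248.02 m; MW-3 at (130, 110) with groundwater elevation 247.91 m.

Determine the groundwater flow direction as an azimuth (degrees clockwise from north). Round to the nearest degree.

134°

Differences from MW-1: to MW-2 (Δx, Δy, Δh) = (-30, 15, +0.19); to MW-3 = (30, 50, +0.08).
Solve a·Δx + b·Δy = Δh: det = (-30)·50 − 30·15 = -1950.
∂h/∂x = [(+0.19)·50 − (+0.08)·15] / -1950 = -0.004256
∂h/∂y = [(-30)·(+0.08) − 30·(+0.19)] / -1950 = +0.004154
Flow direction (−∇h) has components (+0.004256 E, -0.004154 N).
Azimuth = atan2(E, N) = atan2(+0.004256, -0.004154) = 134.3° ≈ 134°.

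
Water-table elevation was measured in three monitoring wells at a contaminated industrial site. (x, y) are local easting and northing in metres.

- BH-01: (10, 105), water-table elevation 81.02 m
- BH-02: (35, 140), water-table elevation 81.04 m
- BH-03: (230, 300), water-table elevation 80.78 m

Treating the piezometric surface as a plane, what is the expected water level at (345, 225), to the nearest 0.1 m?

With h = a·x + b·y + c and BH-01 as origin, the differences give:
  25·a + 35·b = +0.02
  220·a + 195·b = -0.24
Eliminate b (×195 and ×35, subtract): -2825·a = 12.300 → a = ∂h/∂x = -0.004354
Back-substitute: b = ∂h/∂y = +0.003681.
h(345, 225) = 81.02 + (-0.004354)·(335) + (+0.003681)·(120) = 81.02 -1.459 +0.442 = 80.003 m.

80.0 m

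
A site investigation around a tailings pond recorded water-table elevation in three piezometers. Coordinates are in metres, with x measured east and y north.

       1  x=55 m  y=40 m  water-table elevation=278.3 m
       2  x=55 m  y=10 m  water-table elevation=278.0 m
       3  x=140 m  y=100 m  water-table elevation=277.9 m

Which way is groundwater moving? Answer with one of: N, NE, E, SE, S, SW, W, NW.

Taking 1 as reference: 2−1 = (0, -30, -0.3); 3−1 = (85, 60, -0.4).
Determinant of the coordinate differences = 0·60 − 85·(-30) = 2550.
∂h/∂x = [(-0.3)·60 − (-0.4)·(-30)] / 2550 = -0.01176
∂h/∂y = [0·(-0.4) − 85·(-0.3)] / 2550 = +0.01000
Flow = −∇h = (+0.01176 east, -0.01000 north), which points southeast.

SE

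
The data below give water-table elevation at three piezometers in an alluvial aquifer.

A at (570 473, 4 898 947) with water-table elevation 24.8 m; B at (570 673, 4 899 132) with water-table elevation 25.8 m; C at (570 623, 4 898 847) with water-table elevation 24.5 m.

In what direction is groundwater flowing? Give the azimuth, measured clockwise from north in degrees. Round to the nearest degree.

192°

Three-point gradient (reference A): Δ to B = (200, 185, +1.0), Δ to C = (150, -100, -0.3).
∂h/∂x = +0.0009319, ∂h/∂y = +0.004398 (det = -47750).
Flow direction (−∇h) has components (-0.0009319 E, -0.004398 N).
Azimuth = atan2(E, N) = atan2(-0.0009319, -0.004398) = 192.0° ≈ 192°.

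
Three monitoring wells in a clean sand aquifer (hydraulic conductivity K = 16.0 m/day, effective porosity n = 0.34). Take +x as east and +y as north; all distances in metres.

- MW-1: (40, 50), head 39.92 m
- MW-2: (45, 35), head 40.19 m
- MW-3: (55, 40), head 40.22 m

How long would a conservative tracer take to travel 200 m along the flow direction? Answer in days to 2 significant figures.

Differences from MW-1: to MW-2 (Δx, Δy, Δh) = (5, -15, +0.27); to MW-3 = (15, -10, +0.30).
Solve a·Δx + b·Δy = Δh: det = 5·(-10) − 15·(-15) = 175.
∂h/∂x = [(+0.27)·(-10) − (+0.30)·(-15)] / 175 = +0.01029
∂h/∂y = [5·(+0.30) − 15·(+0.27)] / 175 = -0.01457
|∇h| = √(0.01029² + -0.01457²) = 0.01784
Seepage velocity v = K·i/n = 16.0 × 0.01784 / 0.34 = 0.8395 m/day.
t = 200 / 0.8395 = 238.2 days.

240 days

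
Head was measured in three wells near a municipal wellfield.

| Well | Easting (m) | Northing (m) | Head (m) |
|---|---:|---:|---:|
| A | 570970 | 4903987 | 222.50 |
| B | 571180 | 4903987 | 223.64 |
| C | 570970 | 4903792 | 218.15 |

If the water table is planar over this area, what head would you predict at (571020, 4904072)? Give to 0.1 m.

224.7 m

∂h/∂x = (223.64 − 222.50) / (571180 − 570970) = +0.005429
∂h/∂y = (218.15 − 222.50) / (4903792 − 4903987) = +0.02231
h(571020, 4904072) = 222.50 + (+0.005429)·(50) + (+0.02231)·(85) = 222.50 +0.271 +1.896 = 224.668 m.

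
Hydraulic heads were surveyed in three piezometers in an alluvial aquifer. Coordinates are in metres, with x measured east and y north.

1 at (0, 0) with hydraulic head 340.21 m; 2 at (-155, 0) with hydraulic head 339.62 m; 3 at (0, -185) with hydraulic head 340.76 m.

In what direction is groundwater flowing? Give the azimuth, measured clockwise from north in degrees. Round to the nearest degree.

308°

∂h/∂x = (339.62 − 340.21) / (-155 − 0) = +0.003806
∂h/∂y = (340.76 − 340.21) / (-185 − 0) = -0.002973
Flow direction (−∇h) has components (-0.003806 E, +0.002973 N).
Azimuth = atan2(E, N) = atan2(-0.003806, +0.002973) = 308.0° ≈ 308°.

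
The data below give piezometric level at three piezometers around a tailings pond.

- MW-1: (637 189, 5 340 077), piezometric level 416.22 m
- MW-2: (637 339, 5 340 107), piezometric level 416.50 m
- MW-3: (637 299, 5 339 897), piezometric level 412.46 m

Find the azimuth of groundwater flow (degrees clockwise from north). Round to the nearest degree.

174°

Taking MW-1 as reference: MW-2−MW-1 = (150, 30, +0.28); MW-3−MW-1 = (110, -180, -3.76).
Solve a·Δx + b·Δy = Δh: det = 150·(-180) − 110·30 = -30300.
∂h/∂x = [(+0.28)·(-180) − (-3.76)·30] / -30300 = -0.002059
∂h/∂y = [150·(-3.76) − 110·(+0.28)] / -30300 = +0.01963
Flow direction (−∇h) has components (+0.002059 E, -0.01963 N).
Azimuth = atan2(E, N) = atan2(+0.002059, -0.01963) = 174.0° ≈ 174°.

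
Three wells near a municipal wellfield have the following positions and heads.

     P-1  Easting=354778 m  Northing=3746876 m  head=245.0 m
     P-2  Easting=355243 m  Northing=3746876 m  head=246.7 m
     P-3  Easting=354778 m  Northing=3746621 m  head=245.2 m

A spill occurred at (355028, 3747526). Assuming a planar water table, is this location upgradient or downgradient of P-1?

∂h/∂x = (246.7 − 245.0) / (355243 − 354778) = +0.003656
∂h/∂y = (245.2 − 245.0) / (3746621 − 3746876) = -0.0007843
Head at (355028, 3747526) = 245.0 + (+0.003656)·(250) + (-0.0007843)·(650) = 245.40 m.
That is higher than the 245.0 m at P-1, so the point is upgradient.

upgradient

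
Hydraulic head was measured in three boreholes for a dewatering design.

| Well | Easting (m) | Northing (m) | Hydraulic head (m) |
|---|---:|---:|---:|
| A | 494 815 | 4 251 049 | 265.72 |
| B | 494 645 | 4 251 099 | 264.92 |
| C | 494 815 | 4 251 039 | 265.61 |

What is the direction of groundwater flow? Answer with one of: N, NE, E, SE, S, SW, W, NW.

Taking A as reference: B−A = (-170, 50, -0.80); C−A = (0, -10, -0.11).
Determinant of the coordinate differences = (-170)·(-10) − 0·50 = 1700.
∂h/∂x = [(-0.80)·(-10) − (-0.11)·50] / 1700 = +0.007941
∂h/∂y = [(-170)·(-0.11) − 0·(-0.80)] / 1700 = +0.01100
Flow = −∇h = (-0.007941 east, -0.01100 north), which points southwest.

SW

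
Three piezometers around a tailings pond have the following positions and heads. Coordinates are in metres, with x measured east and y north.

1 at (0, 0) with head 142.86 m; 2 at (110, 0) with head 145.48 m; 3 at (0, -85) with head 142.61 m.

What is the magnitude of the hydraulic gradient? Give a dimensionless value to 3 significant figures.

0.0240

∂h/∂x = (145.48 − 142.86) / (110 − 0) = +0.02382
∂h/∂y = (142.61 − 142.86) / (-85 − 0) = +0.002941
|∇h| = √(0.02382² + 0.002941²) = 0.024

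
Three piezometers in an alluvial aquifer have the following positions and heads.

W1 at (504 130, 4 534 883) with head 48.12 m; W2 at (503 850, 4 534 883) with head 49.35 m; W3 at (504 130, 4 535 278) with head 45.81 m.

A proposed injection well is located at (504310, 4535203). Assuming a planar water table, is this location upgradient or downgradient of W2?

∂h/∂x = (49.35 − 48.12) / (503850 − 504130) = -0.004393
∂h/∂y = (45.81 − 48.12) / (4535278 − 4534883) = -0.005848
Head at (504310, 4535203) = 48.12 + (-0.004393)·(180) + (-0.005848)·(320) = 45.46 m.
That is lower than the 49.35 m at W2, so the point is downgradient.

downgradient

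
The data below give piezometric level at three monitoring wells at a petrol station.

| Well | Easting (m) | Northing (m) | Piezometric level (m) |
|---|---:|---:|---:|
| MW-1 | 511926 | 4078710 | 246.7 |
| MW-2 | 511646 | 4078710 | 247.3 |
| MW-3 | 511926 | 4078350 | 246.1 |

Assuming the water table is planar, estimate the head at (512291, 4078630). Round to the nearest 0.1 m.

∂h/∂x = (247.3 − 246.7) / (511646 − 511926) = -0.002143
∂h/∂y = (246.1 − 246.7) / (4078350 − 4078710) = +0.001667
h(512291, 4078630) = 246.7 + (-0.002143)·(365) + (+0.001667)·(-80) = 246.7 -0.782 -0.133 = 245.785 m.

245.8 m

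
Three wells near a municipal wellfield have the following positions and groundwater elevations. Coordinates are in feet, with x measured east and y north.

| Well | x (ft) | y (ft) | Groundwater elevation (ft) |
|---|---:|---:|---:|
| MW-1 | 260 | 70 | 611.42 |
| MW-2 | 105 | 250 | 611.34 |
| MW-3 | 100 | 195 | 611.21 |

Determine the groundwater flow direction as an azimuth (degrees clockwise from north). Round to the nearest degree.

235°

Differences from MW-1: to MW-2 (Δx, Δy, Δh) = (-155, 180, -0.08); to MW-3 = (-160, 125, -0.21).
Determinant of the coordinate differences = (-155)·125 − (-160)·180 = 9425.
∂h/∂x = [(-0.08)·125 − (-0.21)·180] / 9425 = +0.002950
∂h/∂y = [(-155)·(-0.21) − (-160)·(-0.08)] / 9425 = +0.002095
Flow direction (−∇h) has components (-0.002950 E, -0.002095 N).
Azimuth = atan2(E, N) = atan2(-0.002950, -0.002095) = 234.6° ≈ 235°.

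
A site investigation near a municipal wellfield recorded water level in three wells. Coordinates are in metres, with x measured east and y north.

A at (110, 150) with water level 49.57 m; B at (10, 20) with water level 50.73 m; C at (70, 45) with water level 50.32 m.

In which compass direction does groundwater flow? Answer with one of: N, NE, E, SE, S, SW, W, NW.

NE

With h = a·x + b·y + c and A as origin, the differences give:
  (-100)·a + (-130)·b = +1.16
  (-40)·a + (-105)·b = +0.75
Eliminate b (×(-105) and ×(-130), subtract): 5300·a = -24.300 → a = ∂h/∂x = -0.004585
Back-substitute: b = ∂h/∂y = -0.005396.
Flow = −∇h = (+0.004585 east, +0.005396 north), which points northeast.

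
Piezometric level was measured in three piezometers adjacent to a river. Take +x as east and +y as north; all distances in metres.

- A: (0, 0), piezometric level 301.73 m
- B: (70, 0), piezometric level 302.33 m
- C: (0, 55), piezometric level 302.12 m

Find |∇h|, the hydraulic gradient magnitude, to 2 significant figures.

∂h/∂x = (302.33 − 301.73) / (70 − 0) = +0.008571
∂h/∂y = (302.12 − 301.73) / (55 − 0) = +0.007091
|∇h| = √(0.008571² + 0.007091²) = 0.01112

0.011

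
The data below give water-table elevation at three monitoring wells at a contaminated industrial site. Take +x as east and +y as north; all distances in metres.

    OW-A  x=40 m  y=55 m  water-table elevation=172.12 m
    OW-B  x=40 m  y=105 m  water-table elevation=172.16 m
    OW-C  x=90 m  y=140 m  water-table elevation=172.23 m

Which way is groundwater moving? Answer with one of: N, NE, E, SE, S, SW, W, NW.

SW

Differences from OW-A: to OW-B (Δx, Δy, Δh) = (0, 50, +0.04); to OW-C = (50, 85, +0.11).
Solve a·Δx + b·Δy = Δh: det = 0·85 − 50·50 = -2500.
∂h/∂x = [(+0.04)·85 − (+0.11)·50] / -2500 = +0.0008400
∂h/∂y = [0·(+0.11) − 50·(+0.04)] / -2500 = +0.0008000
Flow = −∇h = (-0.0008400 east, -0.0008000 north), which points southwest.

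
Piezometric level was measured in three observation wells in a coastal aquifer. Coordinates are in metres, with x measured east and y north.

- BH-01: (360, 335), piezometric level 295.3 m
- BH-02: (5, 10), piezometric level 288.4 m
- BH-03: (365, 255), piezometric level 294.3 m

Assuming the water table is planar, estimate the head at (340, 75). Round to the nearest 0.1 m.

Three-point gradient (reference BH-01): Δ to BH-02 = (-355, -325, -6.9), Δ to BH-03 = (5, -80, -1.0).
∂h/∂x = +0.007560, ∂h/∂y = +0.01297 (det = 30025).
h(340, 75) = 295.3 + (+0.007560)·(-20) + (+0.01297)·(-260) = 295.3 -0.151 -3.373 = 291.776 m.

291.8 m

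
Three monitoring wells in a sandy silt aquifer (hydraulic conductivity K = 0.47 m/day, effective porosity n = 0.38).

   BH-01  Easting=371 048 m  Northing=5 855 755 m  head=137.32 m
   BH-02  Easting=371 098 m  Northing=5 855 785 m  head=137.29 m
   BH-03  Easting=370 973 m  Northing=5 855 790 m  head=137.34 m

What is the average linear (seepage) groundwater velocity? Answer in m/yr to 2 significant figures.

Taking BH-01 as reference: BH-02−BH-01 = (50, 30, -0.03); BH-03−BH-01 = (-75, 35, +0.02).
Solve a·Δx + b·Δy = Δh: det = 50·35 − (-75)·30 = 4000.
∂h/∂x = [(-0.03)·35 − (+0.02)·30] / 4000 = -0.0004125
∂h/∂y = [50·(+0.02) − (-75)·(-0.03)] / 4000 = -0.0003125
|∇h| = √(-0.0004125² + -0.0003125²) = 0.0005175
Seepage velocity v = K·i/n = 0.47 × 0.0005175 / 0.38 = 0.0006401 m/day = 0.2338 m/yr.

0.23 m/yr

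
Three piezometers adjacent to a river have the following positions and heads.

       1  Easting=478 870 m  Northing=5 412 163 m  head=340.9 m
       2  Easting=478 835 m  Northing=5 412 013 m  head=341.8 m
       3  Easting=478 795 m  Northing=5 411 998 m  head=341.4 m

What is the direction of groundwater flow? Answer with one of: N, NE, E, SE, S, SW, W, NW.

Taking 1 as reference: 2−1 = (-35, -150, +0.9); 3−1 = (-75, -165, +0.5).
Solve a·Δx + b·Δy = Δh: det = (-35)·(-165) − (-75)·(-150) = -5475.
∂h/∂x = [(+0.9)·(-165) − (+0.5)·(-150)] / -5475 = +0.01342
∂h/∂y = [(-35)·(+0.5) − (-75)·(+0.9)] / -5475 = -0.009132
Flow = −∇h = (-0.01342 east, +0.009132 north), which points northwest.

NW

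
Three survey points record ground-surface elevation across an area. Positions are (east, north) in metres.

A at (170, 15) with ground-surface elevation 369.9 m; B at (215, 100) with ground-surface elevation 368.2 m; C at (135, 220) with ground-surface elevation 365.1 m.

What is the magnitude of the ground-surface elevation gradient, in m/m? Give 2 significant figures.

With z = a·x + b·y + c and A as origin, the differences give:
  45·a + 85·b = -1.7
  (-35)·a + 205·b = -4.8
Eliminate b (×205 and ×85, subtract): 12200·a = 59.50 → a = ∂z/∂x = +0.004877
Back-substitute: b = ∂z/∂y = -0.02258.
|∇f| = √(0.004877² + -0.02258²) = 0.0231 m/m

0.023 m/m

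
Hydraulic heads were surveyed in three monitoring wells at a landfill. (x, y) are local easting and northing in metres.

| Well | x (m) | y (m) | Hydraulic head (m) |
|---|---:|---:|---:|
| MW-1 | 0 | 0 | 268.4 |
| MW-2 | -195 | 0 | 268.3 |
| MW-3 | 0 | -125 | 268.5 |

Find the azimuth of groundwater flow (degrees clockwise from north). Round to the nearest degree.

∂h/∂x = (268.3 − 268.4) / (-195 − 0) = +0.0005128
∂h/∂y = (268.5 − 268.4) / (-125 − 0) = -0.0008000
Flow direction (−∇h) has components (-0.0005128 E, +0.0008000 N).
Azimuth = atan2(E, N) = atan2(-0.0005128, +0.0008000) = 327.3° ≈ 327°.

327°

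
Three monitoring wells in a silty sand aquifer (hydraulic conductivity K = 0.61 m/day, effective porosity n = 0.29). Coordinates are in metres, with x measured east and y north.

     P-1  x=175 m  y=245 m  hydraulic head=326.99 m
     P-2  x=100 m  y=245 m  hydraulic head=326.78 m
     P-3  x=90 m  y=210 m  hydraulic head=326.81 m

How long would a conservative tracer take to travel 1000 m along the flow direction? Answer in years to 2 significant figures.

400 years

With h = a·x + b·y + c and P-1 as origin, the differences give:
  (-75)·a + 0·b = -0.21
  (-85)·a + (-35)·b = -0.18
Eliminate b (×(-35) and ×0, subtract): 2625·a = 7.350 → a = ∂h/∂x = +0.002800
Back-substitute: b = ∂h/∂y = -0.001657.
|∇h| = √(0.002800² + -0.001657²) = 0.003254
Seepage velocity v = K·i/n = 0.61 × 0.003254 / 0.29 = 0.006845 m/day.
t = 1000 / 0.006845 = 1.461e+05 days = 400 years.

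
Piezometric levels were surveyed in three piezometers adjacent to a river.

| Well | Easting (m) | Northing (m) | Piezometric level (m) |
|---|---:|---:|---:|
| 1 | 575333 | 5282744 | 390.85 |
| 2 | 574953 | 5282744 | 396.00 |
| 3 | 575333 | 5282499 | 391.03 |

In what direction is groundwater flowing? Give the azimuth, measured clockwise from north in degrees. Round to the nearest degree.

∂h/∂x = (396.00 − 390.85) / (574953 − 575333) = -0.01355
∂h/∂y = (391.03 − 390.85) / (5282499 − 5282744) = -0.0007347
Flow direction (−∇h) has components (+0.01355 E, +0.0007347 N).
Azimuth = atan2(E, N) = atan2(+0.01355, +0.0007347) = 86.9° ≈ 087°.

087°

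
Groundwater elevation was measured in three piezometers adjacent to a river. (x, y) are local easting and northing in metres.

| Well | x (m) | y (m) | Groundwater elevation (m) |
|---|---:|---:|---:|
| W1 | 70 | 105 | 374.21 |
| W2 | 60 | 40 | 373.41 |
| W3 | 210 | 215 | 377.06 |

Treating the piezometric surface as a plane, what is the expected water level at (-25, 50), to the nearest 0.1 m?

Differences from W1: to W2 (Δx, Δy, Δh) = (-10, -65, -0.80); to W3 = (140, 110, +2.85).
Solve a·Δx + b·Δy = Δh: det = (-10)·110 − 140·(-65) = 8000.
∂h/∂x = [(-0.80)·110 − (+2.85)·(-65)] / 8000 = +0.01216
∂h/∂y = [(-10)·(+2.85) − 140·(-0.80)] / 8000 = +0.01044
h(-25, 50) = 374.21 + (+0.01216)·(-95) + (+0.01044)·(-55) = 374.21 -1.155 -0.574 = 372.481 m.

372.5 m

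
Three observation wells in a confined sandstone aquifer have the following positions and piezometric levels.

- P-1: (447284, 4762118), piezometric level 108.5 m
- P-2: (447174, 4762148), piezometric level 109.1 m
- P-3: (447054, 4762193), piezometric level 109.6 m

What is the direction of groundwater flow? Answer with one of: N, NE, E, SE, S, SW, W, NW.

Taking P-1 as reference: P-2−P-1 = (-110, 30, +0.6); P-3−P-1 = (-230, 75, +1.1).
Determinant of the coordinate differences = (-110)·75 − (-230)·30 = -1350.
∂h/∂x = [(+0.6)·75 − (+1.1)·30] / -1350 = -0.008889
∂h/∂y = [(-110)·(+1.1) − (-230)·(+0.6)] / -1350 = -0.01259
Flow = −∇h = (+0.008889 east, +0.01259 north), which points northeast.

NE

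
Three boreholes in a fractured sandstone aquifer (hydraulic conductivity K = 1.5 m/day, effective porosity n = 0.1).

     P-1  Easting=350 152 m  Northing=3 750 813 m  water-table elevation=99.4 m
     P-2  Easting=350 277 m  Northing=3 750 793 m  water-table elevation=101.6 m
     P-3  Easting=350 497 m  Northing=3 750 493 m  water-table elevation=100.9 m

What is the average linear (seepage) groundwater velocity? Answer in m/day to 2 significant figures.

0.40 m/day

With h = a·x + b·y + c and P-1 as origin, the differences give:
  125·a + (-20)·b = +2.2
  345·a + (-320)·b = +1.5
Eliminate b (×(-320) and ×(-20), subtract): -33100·a = -674.00 → a = ∂h/∂x = +0.02036
Back-substitute: b = ∂h/∂y = +0.01727.
|∇h| = √(0.02036² + 0.01727²) = 0.0267
Seepage velocity v = K·i/n = 1.5 × 0.0267 / 0.1 = 0.4005 m/day.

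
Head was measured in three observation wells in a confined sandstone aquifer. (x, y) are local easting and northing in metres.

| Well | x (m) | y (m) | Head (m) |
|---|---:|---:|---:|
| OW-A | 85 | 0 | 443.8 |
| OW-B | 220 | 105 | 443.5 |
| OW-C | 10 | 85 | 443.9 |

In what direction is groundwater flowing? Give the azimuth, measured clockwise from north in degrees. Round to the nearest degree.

With h = a·x + b·y + c and OW-A as origin, the differences give:
  135·a + 105·b = -0.3
  (-75)·a + 85·b = +0.1
Eliminate b (×85 and ×105, subtract): 19350·a = -36.00 → a = ∂h/∂x = -0.001860
Back-substitute: b = ∂h/∂y = -0.0004651.
Flow direction (−∇h) has components (+0.001860 E, +0.0004651 N).
Azimuth = atan2(E, N) = atan2(+0.001860, +0.0004651) = 76.0° ≈ 076°.

076°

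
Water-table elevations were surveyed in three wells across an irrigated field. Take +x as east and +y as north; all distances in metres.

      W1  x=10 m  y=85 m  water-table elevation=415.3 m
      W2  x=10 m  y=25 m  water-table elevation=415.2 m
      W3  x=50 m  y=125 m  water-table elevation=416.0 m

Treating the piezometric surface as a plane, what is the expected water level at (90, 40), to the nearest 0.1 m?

416.5 m

With h = a·x + b·y + c and W1 as origin, the differences give:
  0·a + (-60)·b = -0.1
  40·a + 40·b = +0.7
Eliminate b (×40 and ×(-60), subtract): 2400·a = 38.00 → a = ∂h/∂x = +0.01583
Back-substitute: b = ∂h/∂y = +0.001667.
h(90, 40) = 415.3 + (+0.01583)·(80) + (+0.001667)·(-45) = 415.3 +1.267 -0.075 = 416.492 m.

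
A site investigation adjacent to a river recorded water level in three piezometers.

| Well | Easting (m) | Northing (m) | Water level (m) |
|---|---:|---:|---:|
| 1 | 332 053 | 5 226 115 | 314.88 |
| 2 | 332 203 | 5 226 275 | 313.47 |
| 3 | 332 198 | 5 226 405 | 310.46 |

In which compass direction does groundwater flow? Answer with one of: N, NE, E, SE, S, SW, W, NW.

Differences from 1: to 2 (Δx, Δy, Δh) = (150, 160, -1.41); to 3 = (145, 290, -4.42).
Determinant of the coordinate differences = 150·290 − 145·160 = 20300.
∂h/∂x = [(-1.41)·290 − (-4.42)·160] / 20300 = +0.01469
∂h/∂y = [150·(-4.42) − 145·(-1.41)] / 20300 = -0.02259
Flow = −∇h = (-0.01469 east, +0.02259 north), which points northwest.

NW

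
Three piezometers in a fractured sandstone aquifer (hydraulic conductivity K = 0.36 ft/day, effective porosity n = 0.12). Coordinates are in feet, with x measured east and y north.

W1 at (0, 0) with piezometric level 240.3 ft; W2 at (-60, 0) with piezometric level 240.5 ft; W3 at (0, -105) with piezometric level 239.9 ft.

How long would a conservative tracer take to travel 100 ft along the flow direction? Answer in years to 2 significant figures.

∂h/∂x = (240.5 − 240.3) / (-60 − 0) = -0.003333
∂h/∂y = (239.9 − 240.3) / (-105 − 0) = +0.003810
|∇h| = √(-0.003333² + 0.003810²) = 0.005062
Seepage velocity v = K·i/n = 0.36 × 0.005062 / 0.12 = 0.01519 ft/day.
t = 100 / 0.01519 = 6583 days = 18 years.

18 years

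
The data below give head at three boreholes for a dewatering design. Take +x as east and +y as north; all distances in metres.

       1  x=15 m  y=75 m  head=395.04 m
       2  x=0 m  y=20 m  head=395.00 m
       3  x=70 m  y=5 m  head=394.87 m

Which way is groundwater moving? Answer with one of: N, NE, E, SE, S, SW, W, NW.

Taking 1 as reference: 2−1 = (-15, -55, -0.04); 3−1 = (55, -70, -0.17).
Solve a·Δx + b·Δy = Δh: det = (-15)·(-70) − 55·(-55) = 4075.
∂h/∂x = [(-0.04)·(-70) − (-0.17)·(-55)] / 4075 = -0.001607
∂h/∂y = [(-15)·(-0.17) − 55·(-0.04)] / 4075 = +0.001166
Flow = −∇h = (+0.001607 east, -0.001166 north), which points southeast.

SE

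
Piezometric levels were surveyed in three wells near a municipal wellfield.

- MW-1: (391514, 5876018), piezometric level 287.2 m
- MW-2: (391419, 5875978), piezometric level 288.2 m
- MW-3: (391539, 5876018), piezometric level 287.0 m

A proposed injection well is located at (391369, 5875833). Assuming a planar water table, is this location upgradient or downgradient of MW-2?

upgradient

Three-point gradient (reference MW-1): Δ to MW-2 = (-95, -40, +1.0), Δ to MW-3 = (25, 0, -0.2).
∂h/∂x = -0.008000, ∂h/∂y = -0.006000 (det = 1000).
Head at (391369, 5875833) = 287.2 + (-0.008000)·(-145) + (-0.006000)·(-185) = 289.47 m.
That is higher than the 288.2 m at MW-2, so the point is upgradient.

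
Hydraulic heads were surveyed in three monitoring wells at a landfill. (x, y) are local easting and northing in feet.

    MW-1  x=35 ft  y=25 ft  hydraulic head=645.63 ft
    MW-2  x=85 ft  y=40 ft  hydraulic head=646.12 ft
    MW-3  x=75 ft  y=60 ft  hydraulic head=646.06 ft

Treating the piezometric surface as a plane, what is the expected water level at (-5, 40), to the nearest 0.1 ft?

645.3 ft

Differences from MW-1: to MW-2 (Δx, Δy, Δh) = (50, 15, +0.49); to MW-3 = (40, 35, +0.43).
Determinant of the coordinate differences = 50·35 − 40·15 = 1150.
∂h/∂x = [(+0.49)·35 − (+0.43)·15] / 1150 = +0.009304
∂h/∂y = [50·(+0.43) − 40·(+0.49)] / 1150 = +0.001652
h(-5, 40) = 645.63 + (+0.009304)·(-40) + (+0.001652)·(15) = 645.63 -0.372 +0.025 = 645.283 ft.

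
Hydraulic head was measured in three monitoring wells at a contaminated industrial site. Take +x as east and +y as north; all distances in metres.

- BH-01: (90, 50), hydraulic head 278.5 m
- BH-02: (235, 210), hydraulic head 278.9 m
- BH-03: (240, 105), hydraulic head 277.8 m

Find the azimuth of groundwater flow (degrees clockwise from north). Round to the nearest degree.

Differences from BH-01: to BH-02 (Δx, Δy, Δh) = (145, 160, +0.4); to BH-03 = (150, 55, -0.7).
Determinant of the coordinate differences = 145·55 − 150·160 = -16025.
∂h/∂x = [(+0.4)·55 − (-0.7)·160] / -16025 = -0.008362
∂h/∂y = [145·(-0.7) − 150·(+0.4)] / -16025 = +0.01008
Flow direction (−∇h) has components (+0.008362 E, -0.01008 N).
Azimuth = atan2(E, N) = atan2(+0.008362, -0.01008) = 140.3° ≈ 140°.

140°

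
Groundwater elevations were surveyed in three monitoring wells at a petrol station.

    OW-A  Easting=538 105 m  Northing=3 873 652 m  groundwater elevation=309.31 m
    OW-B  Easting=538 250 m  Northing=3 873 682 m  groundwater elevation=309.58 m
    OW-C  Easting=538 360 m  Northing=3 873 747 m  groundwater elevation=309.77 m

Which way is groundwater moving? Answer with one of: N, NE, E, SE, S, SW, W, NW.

W

With h = a·x + b·y + c and OW-A as origin, the differences give:
  145·a + 30·b = +0.27
  255·a + 95·b = +0.46
Eliminate b (×95 and ×30, subtract): 6125·a = 11.850 → a = ∂h/∂x = +0.001935
Back-substitute: b = ∂h/∂y = -0.0003510.
Flow = −∇h = (-0.001935 east, +0.0003510 north), which points west.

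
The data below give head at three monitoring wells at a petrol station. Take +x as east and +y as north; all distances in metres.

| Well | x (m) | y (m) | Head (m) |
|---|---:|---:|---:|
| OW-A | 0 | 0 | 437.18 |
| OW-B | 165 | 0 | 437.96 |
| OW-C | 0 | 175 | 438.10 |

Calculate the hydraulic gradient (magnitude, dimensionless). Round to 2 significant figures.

0.0071

∂h/∂x = (437.96 − 437.18) / (165 − 0) = +0.004727
∂h/∂y = (438.10 − 437.18) / (175 − 0) = +0.005257
|∇h| = √(0.004727² + 0.005257²) = 0.00707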